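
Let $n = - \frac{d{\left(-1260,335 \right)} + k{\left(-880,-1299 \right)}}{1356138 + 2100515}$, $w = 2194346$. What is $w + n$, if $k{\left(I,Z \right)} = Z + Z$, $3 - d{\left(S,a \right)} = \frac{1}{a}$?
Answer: $\frac{2541006049988556}{1157978755} \approx 2.1943 \cdot 10^{6}$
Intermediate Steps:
$d{\left(S,a \right)} = 3 - \frac{1}{a}$
$k{\left(I,Z \right)} = 2 Z$
$n = \frac{869326}{1157978755}$ ($n = - \frac{\left(3 - \frac{1}{335}\right) + 2 \left(-1299\right)}{1356138 + 2100515} = - \frac{\left(3 - \frac{1}{335}\right) - 2598}{3456653} = - \frac{\frac{1004}{335} - 2598}{3456653} = - \frac{-869326}{335 \cdot 3456653} = \left(-1\right) \left(- \frac{869326}{1157978755}\right) = \frac{869326}{1157978755} \approx 0.00075073$)
$w + n = 2194346 + \frac{869326}{1157978755} = \frac{2541006049988556}{1157978755}$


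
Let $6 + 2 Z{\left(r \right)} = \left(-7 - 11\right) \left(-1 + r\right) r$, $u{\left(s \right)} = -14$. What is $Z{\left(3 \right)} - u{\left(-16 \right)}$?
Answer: $-43$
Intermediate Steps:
$Z{\left(r \right)} = -3 + \frac{r \left(18 - 18 r\right)}{2}$ ($Z{\left(r \right)} = -3 + \frac{\left(-7 - 11\right) \left(-1 + r\right) r}{2} = -3 + \frac{- 18 \left(-1 + r\right) r}{2} = -3 + \frac{\left(18 - 18 r\right) r}{2} = -3 + \frac{r \left(18 - 18 r\right)}{2}$)
$Z{\left(3 \right)} - u{\left(-16 \right)} = \left(-3 - 9 \cdot 3^{2} + 9 \cdot 3\right) - -14 = \left(-3 - 81 + 27\right) + 14 = -57 + 14 = -43$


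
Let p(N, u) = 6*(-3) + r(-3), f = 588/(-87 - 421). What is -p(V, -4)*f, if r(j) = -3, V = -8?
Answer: -3087/127 ≈ -24.307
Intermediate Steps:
f = -147/127 (f = 588/(-508) = 588*(-1/508) = -147/127 ≈ -1.1575)
p(N, u) = -21 (p(N, u) = 6*(-3) - 3 = -18 - 3 = -21)
-p(V, -4)*f = -(-21)*(-147)/127 = -1*3087/127 = -3087/127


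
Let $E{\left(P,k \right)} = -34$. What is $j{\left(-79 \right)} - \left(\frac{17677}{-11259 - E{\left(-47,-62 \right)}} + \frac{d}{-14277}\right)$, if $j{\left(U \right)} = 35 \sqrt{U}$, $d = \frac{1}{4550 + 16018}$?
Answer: $\frac{5190839323697}{3296213796600} + 35 i \sqrt{79} \approx 1.5748 + 311.09 i$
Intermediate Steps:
$d = \frac{1}{20568} \approx 4.8619 \cdot 10^{-5}$
$j{\left(-79 \right)} - \left(\frac{17677}{-11259 - E{\left(-47,-62 \right)}} + \frac{d}{-14277}\right) = 35 \sqrt{-79} - \left(\frac{17677}{-11259 - -34} + \frac{1}{20568 \left(-14277\right)}\right) = 35 i \sqrt{79} - \left(\frac{17677}{-11259 + 34} + \frac{1}{20568} \left(- \frac{1}{14277}\right)\right) = 35 i \sqrt{79} - \left(\frac{17677}{-11225} - \frac{1}{293649336}\right) = 35 i \sqrt{79} - \left(17677 \left(- \frac{1}{11225}\right) - \frac{1}{293649336}\right) = 35 i \sqrt{79} - \left(- \frac{17677}{11225} - \frac{1}{293649336}\right) = 35 i \sqrt{79} - - \frac{5190839323697}{3296213796600} = 35 i \sqrt{79} + \frac{5190839323697}{3296213796600} = \frac{5190839323697}{3296213796600} + 35 i \sqrt{79}$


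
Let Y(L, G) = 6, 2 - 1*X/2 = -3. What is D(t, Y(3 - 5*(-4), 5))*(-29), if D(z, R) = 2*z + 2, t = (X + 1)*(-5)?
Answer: 3132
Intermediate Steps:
X = 10 (X = 4 - 2*(-3) = 4 + 6 = 10)
t = -55 (t = (10 + 1)*(-5) = 11*(-5) = -55)
D(z, R) = 2 + 2*z
D(t, Y(3 - 5*(-4), 5))*(-29) = (2 + 2*(-55))*(-29) = (2 - 110)*(-29) = -108*(-29) = 3132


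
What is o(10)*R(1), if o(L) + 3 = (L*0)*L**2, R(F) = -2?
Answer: 6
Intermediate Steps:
o(L) = -3 (o(L) = -3 + (L*0)*L**2 = -3 + 0*L**2 = -3 + 0 = -3)
o(10)*R(1) = -3*(-2) = 6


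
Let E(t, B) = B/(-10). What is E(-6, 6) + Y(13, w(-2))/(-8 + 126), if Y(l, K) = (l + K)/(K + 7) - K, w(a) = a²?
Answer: -4029/6490 ≈ -0.62080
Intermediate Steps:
E(t, B) = -B/10 (E(t, B) = B*(-⅒) = -B/10)
Y(l, K) = -K + (K + l)/(7 + K) (Y(l, K) = (K + l)/(7 + K) - K = -K + (K + l)/(7 + K))
E(-6, 6) + Y(13, w(-2))/(-8 + 126) = -⅒*6 + ((13 - ((-2)²)² - 6*(-2)²)/(7 + (-2)²))/(-8 + 126) = -⅗ + ((13 - 1*4² - 6*4)/(7 + 4))/118 = -⅗ + ((13 - 1*16 - 24)/11)/118 = -⅗ + ((13 - 16 - 24)/11)/118 = -⅗ + ((1/11)*(-27))/118 = -⅗ + (1/118)*(-27/11) = -⅗ - 27/1298 = -4029/6490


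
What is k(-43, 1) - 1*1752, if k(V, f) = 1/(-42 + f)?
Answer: -71833/41 ≈ -1752.0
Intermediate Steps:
k(-43, 1) - 1*1752 = 1/(-42 + 1) - 1*1752 = 1/(-41) - 1752 = -1/41 - 1752 = -71833/41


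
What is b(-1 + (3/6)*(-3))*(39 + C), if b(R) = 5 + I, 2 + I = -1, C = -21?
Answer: 36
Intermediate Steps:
I = -3 (I = -2 - 1 = -3)
b(R) = 2 (b(R) = 5 - 3 = 2)
b(-1 + (3/6)*(-3))*(39 + C) = 2*(39 - 21) = 2*18 = 36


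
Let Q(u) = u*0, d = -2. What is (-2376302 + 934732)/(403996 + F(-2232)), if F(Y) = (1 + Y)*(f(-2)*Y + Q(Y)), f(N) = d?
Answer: 720785/4777594 ≈ 0.15087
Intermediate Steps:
Q(u) = 0
f(N) = -2
F(Y) = -2*Y*(1 + Y) (F(Y) = (1 + Y)*(-2*Y + 0) = (1 + Y)*(-2*Y) = -2*Y*(1 + Y))
(-2376302 + 934732)/(403996 + F(-2232)) = (-2376302 + 934732)/(403996 + 2*(-2232)*(-1 - 1*(-2232))) = -1441570/(403996 + 2*(-2232)*(-1 + 2232)) = -1441570/(403996 + 2*(-2232)*2231) = -1441570/(403996 - 9959184) = -1441570/(-9555188) = -1441570*(-1/9555188) = 720785/4777594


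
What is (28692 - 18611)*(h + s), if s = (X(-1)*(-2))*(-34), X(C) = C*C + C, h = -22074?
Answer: -222527994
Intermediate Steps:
X(C) = C + C**2 (X(C) = C**2 + C = C + C**2)
s = 0 (s = (-(1 - 1)*(-2))*(-34) = (-1*0*(-2))*(-34) = (0*(-2))*(-34) = 0*(-34) = 0)
(28692 - 18611)*(h + s) = (28692 - 18611)*(-22074 + 0) = 10081*(-22074) = -222527994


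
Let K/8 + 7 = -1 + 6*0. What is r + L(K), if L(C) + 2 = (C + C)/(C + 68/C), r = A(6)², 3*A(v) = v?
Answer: 4130/1041 ≈ 3.9673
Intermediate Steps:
A(v) = v/3
r = 4 (r = ((⅓)*6)² = 2² = 4)
K = -64 (K = -56 + 8*(-1 + 6*0) = -56 + 8*(-1 + 0) = -56 + 8*(-1) = -56 - 8 = -64)
L(C) = -2 + 2*C/(C + 68/C) (L(C) = -2 + (C + C)/(C + 68/C) = -2 + (2*C)/(C + 68/C) = -2 + 2*C/(C + 68/C))
r + L(K) = 4 - 136/(68 + (-64)²) = 4 - 136/(68 + 4096) = 4 - 136/4164 = 4 - 136*1/4164 = 4 - 34/1041 = 4130/1041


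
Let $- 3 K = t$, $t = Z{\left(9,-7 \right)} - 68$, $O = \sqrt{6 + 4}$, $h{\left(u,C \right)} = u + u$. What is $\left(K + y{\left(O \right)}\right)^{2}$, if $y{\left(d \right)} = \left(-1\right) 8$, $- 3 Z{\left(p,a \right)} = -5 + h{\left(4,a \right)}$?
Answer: $225$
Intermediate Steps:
$h{\left(u,C \right)} = 2 u$
$Z{\left(p,a \right)} = -1$ ($Z{\left(p,a \right)} = - \frac{-5 + 2 \cdot 4}{3} = - \frac{-5 + 8}{3} = \left(- \frac{1}{3}\right) 3 = -1$)
$O = \sqrt{10} \approx 3.1623$
$t = -69$ ($t = -1 - 68 = -69$)
$K = 23$ ($K = \left(- \frac{1}{3}\right) \left(-69\right) = 23$)
$y{\left(d \right)} = -8$
$\left(K + y{\left(O \right)}\right)^{2} = \left(23 - 8\right)^{2} = 15^{2} = 225$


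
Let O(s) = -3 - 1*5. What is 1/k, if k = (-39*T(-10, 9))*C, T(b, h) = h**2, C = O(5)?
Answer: 1/25272 ≈ 3.9569e-5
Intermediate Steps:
O(s) = -8 (O(s) = -3 - 5 = -8)
C = -8
k = 25272 (k = -39*9**2*(-8) = -39*81*(-8) = -3159*(-8) = 25272)
1/k = 1/25272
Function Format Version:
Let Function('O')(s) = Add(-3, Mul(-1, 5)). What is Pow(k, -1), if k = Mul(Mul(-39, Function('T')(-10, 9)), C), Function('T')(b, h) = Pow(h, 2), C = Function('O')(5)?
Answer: Rational(1, 25272) ≈ 3.9569e-5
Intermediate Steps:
Function('O')(s) = -8 (Function('O')(s) = Add(-3, -5) = -8)
C = -8
k = 25272 (k = Mul(Mul(-39, Pow(9, 2)), -8) = Mul(Mul(-39, 81), -8) = Mul(-3159, -8) = 25272)
Pow(k, -1) = Pow(25272, -1) = Rational(1, 25272)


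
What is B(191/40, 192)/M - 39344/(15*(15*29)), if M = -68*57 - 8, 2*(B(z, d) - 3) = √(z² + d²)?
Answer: -152831671/25343100 - √59018881/310720 ≈ -6.0552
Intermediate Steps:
B(z, d) = 3 + √(d² + z²)/2 (B(z, d) = 3 + √(z² + d²)/2 = 3 + √(d² + z²)/2)
M = -3884 (M = -3876 - 8 = -3884)
B(191/40, 192)/M - 39344/(15*(15*29)) = (3 + √(192² + (191/40)²)/2)/(-3884) - 39344/(15*(15*29)) = (3 + √(36864 + (191*(1/40))²)/2)*(-1/3884) - 39344/(15*435) = (3 + √(36864 + (191/40)²)/2)*(-1/3884) - 39344/6525 = (3 + √(36864 + 36481/1600)/2)*(-1/3884) - 39344*1/6525 = (3 + √(59018881/1600)/2)*(-1/3884) - 39344/6525 = (3 + (√59018881/40)/2)*(-1/3884) - 39344/6525 = (3 + √59018881/80)*(-1/3884) - 39344/6525 = (-3/3884 - √59018881/310720) - 39344/6525 = -152831671/25343100 - √59018881/310720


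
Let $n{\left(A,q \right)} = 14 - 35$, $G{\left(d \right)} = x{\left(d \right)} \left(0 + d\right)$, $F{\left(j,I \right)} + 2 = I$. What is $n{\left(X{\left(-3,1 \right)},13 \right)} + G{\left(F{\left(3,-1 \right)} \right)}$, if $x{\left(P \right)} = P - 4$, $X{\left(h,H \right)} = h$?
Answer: $0$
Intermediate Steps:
$F{\left(j,I \right)} = -2 + I$
$x{\left(P \right)} = -4 + P$
$G{\left(d \right)} = d \left(-4 + d\right)$ ($G{\left(d \right)} = \left(-4 + d\right) \left(0 + d\right) = \left(-4 + d\right) d = d \left(-4 + d\right)$)
$n{\left(A,q \right)} = -21$
$n{\left(X{\left(-3,1 \right)},13 \right)} + G{\left(F{\left(3,-1 \right)} \right)} = -21 + \left(-2 - 1\right) \left(-4 - 3\right) = -21 - 3 \left(-4 - 3\right) = -21 - -21 = -21 + 21 = 0$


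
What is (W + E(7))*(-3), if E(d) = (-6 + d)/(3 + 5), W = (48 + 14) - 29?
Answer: -795/8 ≈ -99.375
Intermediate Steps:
W = 33 (W = 62 - 29 = 33)
E(d) = -¾ + d/8 (E(d) = (-6 + d)/8 = (-6 + d)*(⅛) = -¾ + d/8)
(W + E(7))*(-3) = (33 + (-¾ + (⅛)*7))*(-3) = (33 + (-¾ + 7/8))*(-3) = (33 + ⅛)*(-3) = (265/8)*(-3) = -795/8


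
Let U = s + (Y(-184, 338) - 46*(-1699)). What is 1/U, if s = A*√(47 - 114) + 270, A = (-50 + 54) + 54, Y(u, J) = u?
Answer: 19560/1530430747 - 29*I*√67/3060861494 ≈ 1.2781e-5 - 7.7552e-8*I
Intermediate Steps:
A = 58 (A = 4 + 54 = 58)
s = 270 + 58*I*√67 (s = 58*√(47 - 114) + 270 = 58*√(-67) + 270 = 58*(I*√67) + 270 = 58*I*√67 + 270 = 270 + 58*I*√67 ≈ 270.0 + 474.75*I)
U = 78240 + 58*I*√67 (U = (270 + 58*I*√67) + (-184 - 46*(-1699)) = (270 + 58*I*√67) + (-184 - 1*(-78154)) = (270 + 58*I*√67) + (-184 + 78154) = (270 + 58*I*√67) + 77970 = 78240 + 58*I*√67 ≈ 78240.0 + 474.75*I)
1/U = 1/(78240 + 58*I*√67)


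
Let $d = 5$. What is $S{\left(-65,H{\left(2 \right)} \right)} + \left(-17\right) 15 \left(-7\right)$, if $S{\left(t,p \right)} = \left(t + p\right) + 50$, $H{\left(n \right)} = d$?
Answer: $1775$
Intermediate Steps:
$H{\left(n \right)} = 5$
$S{\left(t,p \right)} = 50 + p + t$ ($S{\left(t,p \right)} = \left(p + t\right) + 50 = 50 + p + t$)
$S{\left(-65,H{\left(2 \right)} \right)} + \left(-17\right) 15 \left(-7\right) = \left(50 + 5 - 65\right) + \left(-17\right) 15 \left(-7\right) = -10 - -1785 = -10 + 1785 = 1775$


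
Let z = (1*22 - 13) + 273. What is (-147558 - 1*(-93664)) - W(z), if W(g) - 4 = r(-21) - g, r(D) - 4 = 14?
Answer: -53634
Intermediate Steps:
r(D) = 18 (r(D) = 4 + 14 = 18)
z = 282 (z = (22 - 13) + 273 = 9 + 273 = 282)
W(g) = 22 - g (W(g) = 4 + (18 - g) = 22 - g)
(-147558 - 1*(-93664)) - W(z) = (-147558 - 1*(-93664)) - (22 - 1*282) = (-147558 + 93664) - (22 - 282) = -53894 - 1*(-260) = -53894 + 260 = -53634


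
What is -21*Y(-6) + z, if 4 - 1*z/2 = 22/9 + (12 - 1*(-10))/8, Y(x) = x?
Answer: 2225/18 ≈ 123.61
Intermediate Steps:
z = -43/18 (z = 8 - 2*(22/9 + (12 - 1*(-10))/8) = 8 - 2*(22*(⅑) + (12 + 10)*(⅛)) = 8 - 2*(22/9 + 22*(⅛)) = 8 - 2*(22/9 + 11/4) = 8 - 2*187/36 = 8 - 187/18 = -43/18 ≈ -2.3889)
-21*Y(-6) + z = -21*(-6) - 43/18 = 126 - 43/18 = 2225/18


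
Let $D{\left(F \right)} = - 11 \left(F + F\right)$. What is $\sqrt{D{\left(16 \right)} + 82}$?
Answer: $3 i \sqrt{30} \approx 16.432 i$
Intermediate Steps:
$D{\left(F \right)} = - 22 F$ ($D{\left(F \right)} = - 11 \cdot 2 F = - 22 F$)
$\sqrt{D{\left(16 \right)} + 82} = \sqrt{\left(-22\right) 16 + 82} = \sqrt{-352 + 82} = \sqrt{-270} = 3 i \sqrt{30}$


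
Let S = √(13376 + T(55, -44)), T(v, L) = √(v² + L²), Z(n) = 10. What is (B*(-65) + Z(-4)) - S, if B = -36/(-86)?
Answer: -740/43 - √(13376 + 11*√41) ≈ -133.17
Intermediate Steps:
B = 18/43 (B = -36*(-1/86) = 18/43 ≈ 0.41860)
T(v, L) = √(L² + v²)
S = √(13376 + 11*√41) (S = √(13376 + √((-44)² + 55²)) = √(13376 + √(1936 + 3025)) = √(13376 + √4961) = √(13376 + 11*√41) ≈ 115.96)
(B*(-65) + Z(-4)) - S = ((18/43)*(-65) + 10) - √(13376 + 11*√41) = (-1170/43 + 10) - √(13376 + 11*√41) = -740/43 - √(13376 + 11*√41)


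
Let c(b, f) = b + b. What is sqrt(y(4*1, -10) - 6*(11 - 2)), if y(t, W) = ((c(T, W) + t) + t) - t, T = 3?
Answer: 2*I*sqrt(11) ≈ 6.6332*I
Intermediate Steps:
c(b, f) = 2*b
y(t, W) = 6 + t (y(t, W) = ((2*3 + t) + t) - t = ((6 + t) + t) - t = (6 + 2*t) - t = 6 + t)
sqrt(y(4*1, -10) - 6*(11 - 2)) = sqrt((6 + 4*1) - 6*(11 - 2)) = sqrt((6 + 4) - 6*9) = sqrt(10 - 54) = sqrt(-44) = 2*I*sqrt(11)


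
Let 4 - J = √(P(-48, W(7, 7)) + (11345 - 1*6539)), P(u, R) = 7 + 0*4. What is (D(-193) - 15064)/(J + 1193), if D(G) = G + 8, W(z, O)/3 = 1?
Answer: -18253053/1427996 - 15249*√4813/1427996 ≈ -13.523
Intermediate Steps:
W(z, O) = 3 (W(z, O) = 3*1 = 3)
D(G) = 8 + G
P(u, R) = 7 (P(u, R) = 7 + 0 = 7)
J = 4 - √4813 (J = 4 - √(7 + (11345 - 1*6539)) = 4 - √(7 + (11345 - 6539)) = 4 - √(7 + 4806) = 4 - √4813 ≈ -65.376)
(D(-193) - 15064)/(J + 1193) = ((8 - 193) - 15064)/((4 - √4813) + 1193) = (-185 - 15064)/(1197 - √4813) = -15249/(1197 - √4813)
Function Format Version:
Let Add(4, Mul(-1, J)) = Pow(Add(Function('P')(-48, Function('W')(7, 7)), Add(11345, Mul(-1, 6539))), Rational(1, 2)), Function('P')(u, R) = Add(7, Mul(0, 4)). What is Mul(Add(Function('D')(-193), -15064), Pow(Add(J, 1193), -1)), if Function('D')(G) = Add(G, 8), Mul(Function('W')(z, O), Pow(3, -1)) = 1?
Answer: Add(Rational(-18253053, 1427996), Mul(Rational(-15249, 1427996), Pow(4813, Rational(1, 2)))) ≈ -13.523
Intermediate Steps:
Function('W')(z, O) = 3 (Function('W')(z, O) = Mul(3, 1) = 3)
Function('D')(G) = Add(8, G)
Function('P')(u, R) = 7 (Function('P')(u, R) = Add(7, 0) = 7)
J = Add(4, Mul(-1, Pow(4813, Rational(1, 2)))) (J = Add(4, Mul(-1, Pow(Add(7, Add(11345, Mul(-1, 6539))), Rational(1, 2)))) = Add(4, Mul(-1, Pow(Add(7, Add(11345, -6539)), Rational(1, 2)))) = Add(4, Mul(-1, Pow(Add(7, 4806), Rational(1, 2)))) = Add(4, Mul(-1, Pow(4813, Rational(1, 2)))) ≈ -65.376)
Mul(Add(Function('D')(-193), -15064), Pow(Add(J, 1193), -1)) = Mul(Add(Add(8, -193), -15064), Pow(Add(Add(4, Mul(-1, Pow(4813, Rational(1, 2)))), 1193), -1)) = Mul(Add(-185, -15064), Pow(Add(1197, Mul(-1, Pow(4813, Rational(1, 2)))), -1)) = Mul(-15249, Pow(Add(1197, Mul(-1, Pow(4813, Rational(1, 2)))), -1))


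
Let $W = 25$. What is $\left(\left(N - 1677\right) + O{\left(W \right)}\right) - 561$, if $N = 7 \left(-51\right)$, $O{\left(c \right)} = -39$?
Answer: $-2634$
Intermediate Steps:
$N = -357$
$\left(\left(N - 1677\right) + O{\left(W \right)}\right) - 561 = \left(\left(-357 - 1677\right) - 39\right) - 561 = \left(-2034 - 39\right) - 561 = -2073 - 561 = -2634$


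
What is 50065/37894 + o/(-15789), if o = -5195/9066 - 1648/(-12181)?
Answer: 21824114168430437/16518238868456559 ≈ 1.3212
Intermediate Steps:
o = -48339527/110432946 (o = -5195*1/9066 - 1648*(-1/12181) = -5195/9066 + 1648/12181 = -48339527/110432946 ≈ -0.43773)
50065/37894 + o/(-15789) = 50065/37894 - 48339527/110432946/(-15789) = 50065*(1/37894) - 48339527/110432946*(-1/15789) = 50065/37894 + 48339527/1743625784394 = 21824114168430437/16518238868456559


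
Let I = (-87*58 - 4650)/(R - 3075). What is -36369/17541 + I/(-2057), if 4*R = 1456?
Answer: -22553643111/10868651123 ≈ -2.0751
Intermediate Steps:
R = 364 (R = (¼)*1456 = 364)
I = 9696/2711 (I = (-87*58 - 4650)/(364 - 3075) = (-5046 - 4650)/(-2711) = -9696*(-1/2711) = 9696/2711 ≈ 3.5765)
-36369/17541 + I/(-2057) = -36369/17541 + (9696/2711)/(-2057) = -36369*1/17541 + (9696/2711)*(-1/2057) = -4041/1949 - 9696/5576527 = -22553643111/10868651123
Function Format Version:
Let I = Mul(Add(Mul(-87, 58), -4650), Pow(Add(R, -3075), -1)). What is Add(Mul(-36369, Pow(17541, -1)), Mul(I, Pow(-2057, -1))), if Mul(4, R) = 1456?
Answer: Rational(-22553643111, 10868651123) ≈ -2.0751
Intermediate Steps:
R = 364 (R = Mul(Rational(1, 4), 1456) = 364)
I = Rational(9696, 2711) (I = Mul(Add(Mul(-87, 58), -4650), Pow(Add(364, -3075), -1)) = Mul(Add(-5046, -4650), Pow(-2711, -1)) = Mul(-9696, Rational(-1, 2711)) = Rational(9696, 2711) ≈ 3.5765)
Add(Mul(-36369, Pow(17541, -1)), Mul(I, Pow(-2057, -1))) = Add(Mul(-36369, Pow(17541, -1)), Mul(Rational(9696, 2711), Pow(-2057, -1))) = Add(Mul(-36369, Rational(1, 17541)), Mul(Rational(9696, 2711), Rational(-1, 2057))) = Add(Rational(-4041, 1949), Rational(-9696, 5576527)) = Rational(-22553643111, 10868651123)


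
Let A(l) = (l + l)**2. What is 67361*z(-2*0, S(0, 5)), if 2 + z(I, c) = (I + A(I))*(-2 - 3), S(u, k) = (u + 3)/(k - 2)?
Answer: -134722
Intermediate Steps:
A(l) = 4*l**2 (A(l) = (2*l)**2 = 4*l**2)
S(u, k) = (3 + u)/(-2 + k)
z(I, c) = -2 - 20*I**2 - 5*I (z(I, c) = -2 + (I + 4*I**2)*(-2 - 3) = -2 + (I + 4*I**2)*(-5) = -2 + (-20*I**2 - 5*I) = -2 - 20*I**2 - 5*I)
67361*z(-2*0, S(0, 5)) = 67361*(-2 - 20*(-2*0)**2 - (-10)*0) = 67361*(-2 - 20*0**2 - 5*0) = 67361*(-2 - 20*0 + 0) = 67361*(-2 + 0 + 0) = 67361*(-2) = -134722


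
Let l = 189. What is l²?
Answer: 35721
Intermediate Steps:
l² = 189² = 35721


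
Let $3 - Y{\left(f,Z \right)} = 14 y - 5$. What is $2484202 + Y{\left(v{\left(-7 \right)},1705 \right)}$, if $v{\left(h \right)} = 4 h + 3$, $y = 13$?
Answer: $2484028$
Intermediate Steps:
$v{\left(h \right)} = 3 + 4 h$
$Y{\left(f,Z \right)} = -174$ ($Y{\left(f,Z \right)} = 3 - \left(14 \cdot 13 - 5\right) = 3 - \left(182 - 5\right) = 3 - 177 = -174$)
$2484202 + Y{\left(v{\left(-7 \right)},1705 \right)} = 2484202 - 174 = 2484028$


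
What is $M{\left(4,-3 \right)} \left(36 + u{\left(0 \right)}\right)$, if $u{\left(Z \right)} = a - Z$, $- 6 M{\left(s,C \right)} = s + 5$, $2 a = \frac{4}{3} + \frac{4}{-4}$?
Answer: $- \frac{217}{4} \approx -54.25$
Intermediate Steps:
$a = \frac{1}{6}$ ($a = \frac{\frac{4}{3} + \frac{4}{-4}}{2} = \frac{4 \cdot \frac{1}{3} + 4 \left(- \frac{1}{4}\right)}{2} = \frac{\frac{4}{3} - 1}{2} = \frac{1}{2} \cdot \frac{1}{3} = \frac{1}{6} \approx 0.16667$)
$M{\left(s,C \right)} = - \frac{5}{6} - \frac{s}{6}$ ($M{\left(s,C \right)} = - \frac{s + 5}{6} = - \frac{5 + s}{6} = - \frac{5}{6} - \frac{s}{6}$)
$u{\left(Z \right)} = \frac{1}{6} - Z$
$M{\left(4,-3 \right)} \left(36 + u{\left(0 \right)}\right) = \left(- \frac{5}{6} - \frac{2}{3}\right) \left(36 + \left(\frac{1}{6} - 0\right)\right) = \left(- \frac{5}{6} - \frac{2}{3}\right) \left(36 + \left(\frac{1}{6} + 0\right)\right) = - \frac{3 \left(36 + \frac{1}{6}\right)}{2} = \left(- \frac{3}{2}\right) \frac{217}{6} = - \frac{217}{4}$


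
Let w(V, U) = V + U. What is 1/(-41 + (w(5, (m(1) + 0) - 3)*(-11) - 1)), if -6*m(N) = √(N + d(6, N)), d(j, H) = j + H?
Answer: -288/18311 - 33*√2/36622 ≈ -0.017003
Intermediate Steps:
d(j, H) = H + j
m(N) = -√(6 + 2*N)/6 (m(N) = -√(N + (N + 6))/6 = -√(N + (6 + N))/6 = -√(6 + 2*N)/6)
w(V, U) = U + V
1/(-41 + (w(5, (m(1) + 0) - 3)*(-11) - 1)) = 1/(-41 + ((((-√(6 + 2*1)/6 + 0) - 3) + 5)*(-11) - 1)) = 1/(-41 + ((((-√(6 + 2)/6 + 0) - 3) + 5)*(-11) - 1)) = 1/(-41 + ((((-√2/3 + 0) - 3) + 5)*(-11) - 1)) = 1/(-41 + (((-√2/3 - 3) + 5)*(-11) - 1)) = 1/(-41 + (((-3 - √2/3) + 5)*(-11) - 1)) = 1/(-41 + ((2 - √2/3)*(-11) - 1)) = 1/(-41 + ((-22 + 11*√2/3) - 1)) = 1/(-41 + (-23 + 11*√2/3)) = 1/(-64 + 11*√2/3)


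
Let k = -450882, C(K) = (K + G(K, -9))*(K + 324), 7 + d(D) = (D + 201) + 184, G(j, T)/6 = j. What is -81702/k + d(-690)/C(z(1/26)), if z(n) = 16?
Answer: 20628729/119233240 ≈ 0.17301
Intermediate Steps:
G(j, T) = 6*j
d(D) = 378 + D (d(D) = -7 + ((D + 201) + 184) = -7 + ((201 + D) + 184) = -7 + (385 + D) = 378 + D)
C(K) = 7*K*(324 + K) (C(K) = (K + 6*K)*(K + 324) = (7*K)*(324 + K) = 7*K*(324 + K))
-81702/k + d(-690)/C(z(1/26)) = -81702/(-450882) + (378 - 690)/((7*16*(324 + 16))) = -81702*(-1/450882) - 312/(7*16*340) = 4539/25049 - 312/38080 = 4539/25049 - 312*1/38080 = 4539/25049 - 39/4760 = 20628729/119233240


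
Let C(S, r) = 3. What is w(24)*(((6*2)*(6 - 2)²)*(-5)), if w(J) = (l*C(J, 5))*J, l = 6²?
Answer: -2488320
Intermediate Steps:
l = 36
w(J) = 108*J (w(J) = (36*3)*J = 108*J)
w(24)*(((6*2)*(6 - 2)²)*(-5)) = (108*24)*(((6*2)*(6 - 2)²)*(-5)) = 2592*((12*4²)*(-5)) = 2592*((12*16)*(-5)) = 2592*(192*(-5)) = 2592*(-960) = -2488320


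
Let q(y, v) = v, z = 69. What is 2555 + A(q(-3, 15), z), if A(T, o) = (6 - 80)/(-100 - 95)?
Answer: 498299/195 ≈ 2555.4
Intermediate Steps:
A(T, o) = 74/195 (A(T, o) = -74/(-195) = -74*(-1/195) = 74/195)
2555 + A(q(-3, 15), z) = 2555 + 74/195 = 498299/195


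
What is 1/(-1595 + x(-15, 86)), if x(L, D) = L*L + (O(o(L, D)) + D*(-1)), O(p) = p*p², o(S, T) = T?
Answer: 1/634600 ≈ 1.5758e-6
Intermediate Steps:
O(p) = p³
x(L, D) = D³ + L² - D (x(L, D) = L*L + (D³ + D*(-1)) = L² + (D³ - D) = D³ + L² - D)
1/(-1595 + x(-15, 86)) = 1/(-1595 + (86³ + (-15)² - 1*86)) = 1/(-1595 + (636056 + 225 - 86)) = 1/(-1595 + 636195) = 1/634600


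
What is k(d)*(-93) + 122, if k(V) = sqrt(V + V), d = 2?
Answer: -64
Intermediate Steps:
k(V) = sqrt(2)*sqrt(V) (k(V) = sqrt(2*V) = sqrt(2)*sqrt(V))
k(d)*(-93) + 122 = (sqrt(2)*sqrt(2))*(-93) + 122 = 2*(-93) + 122 = -186 + 122 = -64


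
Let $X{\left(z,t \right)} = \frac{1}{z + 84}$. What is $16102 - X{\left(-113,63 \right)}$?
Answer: $\frac{466959}{29} \approx 16102.0$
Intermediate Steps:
$X{\left(z,t \right)} = \frac{1}{84 + z}$
$16102 - X{\left(-113,63 \right)} = 16102 - \frac{1}{84 - 113} = 16102 - \frac{1}{-29} = 16102 - - \frac{1}{29} = 16102 + \frac{1}{29} = \frac{466959}{29}$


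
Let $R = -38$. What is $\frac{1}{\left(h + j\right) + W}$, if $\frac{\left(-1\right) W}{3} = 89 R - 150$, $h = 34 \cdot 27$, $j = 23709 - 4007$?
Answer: $\frac{1}{31216} \approx 3.2035 \cdot 10^{-5}$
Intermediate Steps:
$j = 19702$ ($j = 23709 - 4007 = 19702$)
$h = 918$
$W = 10596$ ($W = - 3 \left(89 \left(-38\right) - 150\right) = - 3 \left(-3382 - 150\right) = \left(-3\right) \left(-3532\right) = 10596$)
$\frac{1}{\left(h + j\right) + W} = \frac{1}{\left(918 + 19702\right) + 10596} = \frac{1}{20620 + 10596} = \frac{1}{31216}$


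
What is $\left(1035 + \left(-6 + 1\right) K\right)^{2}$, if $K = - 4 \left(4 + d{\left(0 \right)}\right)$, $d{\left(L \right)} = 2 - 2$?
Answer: $1243225$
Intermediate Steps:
$d{\left(L \right)} = 0$
$K = -16$ ($K = - 4 \left(4 + 0\right) = \left(-4\right) 4 = -16$)
$\left(1035 + \left(-6 + 1\right) K\right)^{2} = \left(1035 + \left(-6 + 1\right) \left(-16\right)\right)^{2} = \left(1035 - -80\right)^{2} = \left(1035 + 80\right)^{2} = 1115^{2} = 1243225$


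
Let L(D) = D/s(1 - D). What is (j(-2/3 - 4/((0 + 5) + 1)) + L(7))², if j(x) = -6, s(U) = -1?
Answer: 169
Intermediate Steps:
L(D) = -D (L(D) = D/(-1) = D*(-1) = -D)
(j(-2/3 - 4/((0 + 5) + 1)) + L(7))² = (-6 - 1*7)² = (-6 - 7)² = (-13)² = 169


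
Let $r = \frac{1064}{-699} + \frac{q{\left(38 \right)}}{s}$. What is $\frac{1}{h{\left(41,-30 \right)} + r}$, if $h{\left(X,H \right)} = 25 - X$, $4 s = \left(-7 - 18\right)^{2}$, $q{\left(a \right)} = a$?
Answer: $- \frac{436875}{7548752} \approx -0.057874$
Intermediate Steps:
$s = \frac{625}{4}$ ($s = \frac{\left(-7 - 18\right)^{2}}{4} = \frac{\left(-25\right)^{2}}{4} = \frac{1}{4} \cdot 625 = \frac{625}{4} \approx 156.25$)
$r = - \frac{558752}{436875}$ ($r = \frac{1064}{-699} + \frac{38}{\frac{625}{4}} = 1064 \left(- \frac{1}{699}\right) + 38 \cdot \frac{4}{625} = - \frac{1064}{699} + \frac{152}{625} = - \frac{558752}{436875} \approx -1.279$)
$\frac{1}{h{\left(41,-30 \right)} + r} = \frac{1}{\left(25 - 41\right) - \frac{558752}{436875}} = \frac{1}{-16 - \frac{558752}{436875}} = \frac{1}{- \frac{7548752}{436875}} = - \frac{436875}{7548752}$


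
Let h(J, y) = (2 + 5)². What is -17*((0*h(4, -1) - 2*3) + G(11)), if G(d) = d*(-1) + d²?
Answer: -1768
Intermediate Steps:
h(J, y) = 49 (h(J, y) = 7² = 49)
G(d) = d² - d (G(d) = -d + d² = d² - d)
-17*((0*h(4, -1) - 2*3) + G(11)) = -17*((0*49 - 2*3) + 11*(-1 + 11)) = -17*((0 - 6) + 11*10) = -17*(-6 + 110) = -17*104 = -1768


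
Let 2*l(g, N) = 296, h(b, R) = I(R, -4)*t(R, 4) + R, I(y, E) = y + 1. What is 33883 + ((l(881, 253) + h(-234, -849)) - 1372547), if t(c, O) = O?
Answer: -1342757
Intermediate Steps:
I(y, E) = 1 + y
h(b, R) = 4 + 5*R (h(b, R) = (1 + R)*4 + R = (4 + 4*R) + R = 4 + 5*R)
l(g, N) = 148 (l(g, N) = (1/2)*296 = 148)
33883 + ((l(881, 253) + h(-234, -849)) - 1372547) = 33883 + ((148 + (4 + 5*(-849))) - 1372547) = 33883 + ((148 + (4 - 4245)) - 1372547) = 33883 + ((148 - 4241) - 1372547) = 33883 + (-4093 - 1372547) = 33883 - 1376640 = -1342757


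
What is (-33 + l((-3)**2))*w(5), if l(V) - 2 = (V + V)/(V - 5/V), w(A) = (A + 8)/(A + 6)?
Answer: -14261/418 ≈ -34.117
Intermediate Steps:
w(A) = (8 + A)/(6 + A)
l(V) = 2 + 2*V/(V - 5/V) (l(V) = 2 + (V + V)/(V - 5/V) = 2 + (2*V)/(V - 5/V) = 2 + 2*V/(V - 5/V))
(-33 + l((-3)**2))*w(5) = (-33 + 2*(-5 + 2*((-3)**2)**2)/(-5 + ((-3)**2)**2))*((8 + 5)/(6 + 5)) = (-33 + 2*(-5 + 2*9**2)/(-5 + 9**2))*(13/11) = (-33 + 2*(-5 + 2*81)/(-5 + 81))*((1/11)*13) = (-33 + 2*(-5 + 162)/76)*(13/11) = (-33 + 2*(1/76)*157)*(13/11) = (-33 + 157/38)*(13/11) = -1097/38*13/11 = -14261/418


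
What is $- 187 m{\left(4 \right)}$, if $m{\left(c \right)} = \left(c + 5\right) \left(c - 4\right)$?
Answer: $0$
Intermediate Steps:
$m{\left(c \right)} = \left(-4 + c\right) \left(5 + c\right)$ ($m{\left(c \right)} = \left(5 + c\right) \left(-4 + c\right) = \left(-4 + c\right) \left(5 + c\right)$)
$- 187 m{\left(4 \right)} = - 187 \left(-20 + 4 + 4^{2}\right) = - 187 \left(-20 + 4 + 16\right) = \left(-187\right) 0 = 0$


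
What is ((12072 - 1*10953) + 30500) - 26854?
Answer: 4765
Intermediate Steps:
((12072 - 1*10953) + 30500) - 26854 = ((12072 - 10953) + 30500) - 26854 = (1119 + 30500) - 26854 = 31619 - 26854 = 4765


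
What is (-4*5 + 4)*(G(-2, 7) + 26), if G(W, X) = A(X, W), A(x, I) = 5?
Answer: -496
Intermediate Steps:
G(W, X) = 5
(-4*5 + 4)*(G(-2, 7) + 26) = (-4*5 + 4)*(5 + 26) = (-20 + 4)*31 = -16*31 = -496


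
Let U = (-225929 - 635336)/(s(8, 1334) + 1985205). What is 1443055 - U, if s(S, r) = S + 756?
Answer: 2865863356560/1985969 ≈ 1.4431e+6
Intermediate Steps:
s(S, r) = 756 + S
U = -861265/1985969 (U = (-225929 - 635336)/((756 + 8) + 1985205) = -861265/(764 + 1985205) = -861265/1985969 ≈ -0.43367)
1443055 - U = 1443055 - 1*(-861265/1985969) = 1443055 + 861265/1985969 = 2865863356560/1985969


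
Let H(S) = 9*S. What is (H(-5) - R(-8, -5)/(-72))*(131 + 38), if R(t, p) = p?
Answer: -548405/72 ≈ -7616.7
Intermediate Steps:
(H(-5) - R(-8, -5)/(-72))*(131 + 38) = (9*(-5) - (-5)/(-72))*(131 + 38) = (-45 - (-5)*(-1)/72)*169 = (-45 - 1*5/72)*169 = (-45 - 5/72)*169 = -3245/72*169 = -548405/72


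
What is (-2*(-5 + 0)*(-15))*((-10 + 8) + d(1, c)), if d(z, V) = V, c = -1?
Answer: 450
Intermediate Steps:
(-2*(-5 + 0)*(-15))*((-10 + 8) + d(1, c)) = (-2*(-5 + 0)*(-15))*((-10 + 8) - 1) = (-2*(-5)*(-15))*(-2 - 1) = (10*(-15))*(-3) = -150*(-3) = 450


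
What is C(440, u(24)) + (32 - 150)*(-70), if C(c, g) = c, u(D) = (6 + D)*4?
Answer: 8700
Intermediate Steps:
u(D) = 24 + 4*D
C(440, u(24)) + (32 - 150)*(-70) = 440 + (32 - 150)*(-70) = 440 - 118*(-70) = 440 + 8260 = 8700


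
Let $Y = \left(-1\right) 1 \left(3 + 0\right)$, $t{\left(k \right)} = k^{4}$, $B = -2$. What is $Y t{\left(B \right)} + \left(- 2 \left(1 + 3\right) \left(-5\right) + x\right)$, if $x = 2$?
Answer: $-6$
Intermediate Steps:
$Y = -3$ ($Y = \left(-1\right) 3 = -3$)
$Y t{\left(B \right)} + \left(- 2 \left(1 + 3\right) \left(-5\right) + x\right) = - 3 \left(-2\right)^{4} + \left(- 2 \left(1 + 3\right) \left(-5\right) + 2\right) = \left(-3\right) 16 + \left(\left(-2\right) 4 \left(-5\right) + 2\right) = -48 + \left(\left(-8\right) \left(-5\right) + 2\right) = -48 + \left(40 + 2\right) = -48 + 42 = -6$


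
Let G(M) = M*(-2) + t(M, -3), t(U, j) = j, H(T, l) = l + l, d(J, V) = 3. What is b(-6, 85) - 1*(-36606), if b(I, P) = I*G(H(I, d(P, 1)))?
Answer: 36696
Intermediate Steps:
H(T, l) = 2*l
G(M) = -3 - 2*M (G(M) = M*(-2) - 3 = -2*M - 3 = -3 - 2*M)
b(I, P) = -15*I (b(I, P) = I*(-3 - 4*3) = I*(-3 - 2*6) = I*(-3 - 12) = I*(-15) = -15*I)
b(-6, 85) - 1*(-36606) = -15*(-6) - 1*(-36606) = 90 + 36606 = 36696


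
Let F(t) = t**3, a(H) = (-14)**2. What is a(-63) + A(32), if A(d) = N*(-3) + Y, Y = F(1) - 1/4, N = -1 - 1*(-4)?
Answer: 751/4 ≈ 187.75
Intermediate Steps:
a(H) = 196
N = 3 (N = -1 + 4 = 3)
Y = 3/4 (Y = 1**3 - 1/4 = 1 - 1*1/4 = 1 - 1/4 = 3/4 ≈ 0.75000)
A(d) = -33/4 (A(d) = 3*(-3) + 3/4 = -9 + 3/4 = -33/4)
a(-63) + A(32) = 196 - 33/4 = 751/4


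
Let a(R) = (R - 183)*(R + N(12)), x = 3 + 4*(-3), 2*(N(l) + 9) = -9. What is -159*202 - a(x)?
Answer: -36438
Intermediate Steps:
N(l) = -27/2 (N(l) = -9 + (1/2)*(-9) = -9 - 9/2 = -27/2)
x = -9 (x = 3 - 12 = -9)
a(R) = (-183 + R)*(-27/2 + R) (a(R) = (R - 183)*(R - 27/2) = (-183 + R)*(-27/2 + R))
-159*202 - a(x) = -159*202 - (4941/2 + (-9)**2 - 393/2*(-9)) = -32118 - (4941/2 + 81 + 3537/2) = -32118 - 1*4320 = -32118 - 4320 = -36438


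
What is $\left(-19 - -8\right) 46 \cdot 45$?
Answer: $-22770$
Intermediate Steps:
$\left(-19 - -8\right) 46 \cdot 45 = \left(-19 + 8\right) 46 \cdot 45 = \left(-11\right) 46 \cdot 45 = \left(-506\right) 45 = -22770$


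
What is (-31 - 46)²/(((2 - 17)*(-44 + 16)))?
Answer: 847/60 ≈ 14.117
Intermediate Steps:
(-31 - 46)²/(((2 - 17)*(-44 + 16))) = (-77)²/((-15*(-28))) = 5929/420 = 5929*(1/420) = 847/60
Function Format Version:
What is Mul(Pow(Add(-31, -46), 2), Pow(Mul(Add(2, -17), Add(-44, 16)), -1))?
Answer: Rational(847, 60) ≈ 14.117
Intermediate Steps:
Mul(Pow(Add(-31, -46), 2), Pow(Mul(Add(2, -17), Add(-44, 16)), -1)) = Mul(Pow(-77, 2), Pow(Mul(-15, -28), -1)) = Mul(5929, Pow(420, -1)) = Mul(5929, Rational(1, 420)) = Rational(847, 60)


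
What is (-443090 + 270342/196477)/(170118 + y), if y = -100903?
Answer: -87056723588/13599155555 ≈ -6.4016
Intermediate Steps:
(-443090 + 270342/196477)/(170118 + y) = (-443090 + 270342/196477)/(170118 - 100903) = (-443090 + 270342*(1/196477))/69215 = (-443090 + 270342/196477)*(1/69215) = -87056723588/196477*1/69215 = -87056723588/13599155555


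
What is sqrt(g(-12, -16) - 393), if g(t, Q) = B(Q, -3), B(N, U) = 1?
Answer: 14*I*sqrt(2) ≈ 19.799*I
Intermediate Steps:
g(t, Q) = 1
sqrt(g(-12, -16) - 393) = sqrt(1 - 393) = sqrt(-392) = 14*I*sqrt(2)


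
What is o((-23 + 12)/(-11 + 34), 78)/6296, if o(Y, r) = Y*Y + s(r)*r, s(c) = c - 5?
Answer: 3012247/3330584 ≈ 0.90442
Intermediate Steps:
s(c) = -5 + c
o(Y, r) = Y² + r*(-5 + r) (o(Y, r) = Y*Y + (-5 + r)*r = Y² + r*(-5 + r))
o((-23 + 12)/(-11 + 34), 78)/6296 = (((-23 + 12)/(-11 + 34))² + 78*(-5 + 78))/6296 = ((-11/23)² + 78*73)*(1/6296) = ((-11*1/23)² + 5694)*(1/6296) = ((-11/23)² + 5694)*(1/6296) = (121/529 + 5694)*(1/6296) = (3012247/529)*(1/6296) = 3012247/3330584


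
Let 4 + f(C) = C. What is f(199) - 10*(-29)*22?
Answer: 6575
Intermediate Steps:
f(C) = -4 + C
f(199) - 10*(-29)*22 = (-4 + 199) - 10*(-29)*22 = 195 + 290*22 = 195 + 6380 = 6575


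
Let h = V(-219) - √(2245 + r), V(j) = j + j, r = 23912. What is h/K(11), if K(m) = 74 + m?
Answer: -438/85 - √26157/85 ≈ -7.0557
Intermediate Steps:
V(j) = 2*j
h = -438 - √26157 (h = 2*(-219) - √(2245 + 23912) = -438 - √26157 ≈ -599.73)
h/K(11) = (-438 - √26157)/(74 + 11) = (-438 - √26157)/85 = (-438 - √26157)*(1/85) = -438/85 - √26157/85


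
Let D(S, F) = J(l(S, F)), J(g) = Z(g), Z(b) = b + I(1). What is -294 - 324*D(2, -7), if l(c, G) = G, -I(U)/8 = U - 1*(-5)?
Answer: 17526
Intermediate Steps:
I(U) = -40 - 8*U (I(U) = -8*(U - 1*(-5)) = -8*(U + 5) = -8*(5 + U) = -40 - 8*U)
Z(b) = -48 + b (Z(b) = b + (-40 - 8*1) = b + (-40 - 8) = b - 48 = -48 + b)
J(g) = -48 + g
D(S, F) = -48 + F
-294 - 324*D(2, -7) = -294 - 324*(-48 - 7) = -294 - 324*(-55) = -294 + 17820 = 17526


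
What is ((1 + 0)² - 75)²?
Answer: 5476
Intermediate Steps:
((1 + 0)² - 75)² = (1² - 75)² = (1 - 75)² = (-74)² = 5476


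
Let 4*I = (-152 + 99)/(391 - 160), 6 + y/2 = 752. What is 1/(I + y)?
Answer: 924/1378555 ≈ 0.00067027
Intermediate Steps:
y = 1492 (y = -12 + 2*752 = -12 + 1504 = 1492)
I = -53/924 (I = ((-152 + 99)/(391 - 160))/4 = (-53/231)/4 = (-53*1/231)/4 = (1/4)*(-53/231) = -53/924 ≈ -0.057359)
1/(I + y) = 1/(-53/924 + 1492) = 1/(1378555/924) = 924/1378555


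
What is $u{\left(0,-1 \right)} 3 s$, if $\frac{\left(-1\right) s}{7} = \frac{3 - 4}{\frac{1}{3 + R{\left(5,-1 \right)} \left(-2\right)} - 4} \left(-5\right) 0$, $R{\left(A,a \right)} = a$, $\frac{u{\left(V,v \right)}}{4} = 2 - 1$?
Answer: $0$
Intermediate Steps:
$u{\left(V,v \right)} = 4$ ($u{\left(V,v \right)} = 4 \left(2 - 1\right) = 4 \cdot 1 = 4$)
$s = 0$ ($s = - 7 \frac{3 - 4}{\frac{1}{3 - -2} - 4} \left(-5\right) 0 = - 7 - \frac{1}{\frac{1}{3 + 2} - 4} \left(-5\right) 0 = - 7 - \frac{1}{\frac{1}{5} - 4} \left(-5\right) 0 = - 7 - \frac{1}{- \frac{19}{5}} \left(-5\right) 0 = - 7 \left(-1\right) \left(- \frac{5}{19}\right) \left(-5\right) 0 = - 7 \cdot \frac{5}{19} \left(-5\right) 0 = - 7 \left(\left(- \frac{25}{19}\right) 0\right) = \left(-7\right) 0 = 0$)
$u{\left(0,-1 \right)} 3 s = 4 \cdot 3 \cdot 0 = 12 \cdot 0 = 0$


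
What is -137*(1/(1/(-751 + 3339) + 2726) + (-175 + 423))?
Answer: -239697263220/7054889 ≈ -33976.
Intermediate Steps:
-137*(1/(1/(-751 + 3339) + 2726) + (-175 + 423)) = -137*(1/(1/2588 + 2726) + 248) = -137*(1/(7054889/2588) + 248) = -137*(2588/7054889 + 248) = -137*1749615060/7054889 = -239697263220/7054889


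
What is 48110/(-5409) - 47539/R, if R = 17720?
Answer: -1109647651/95847480 ≈ -11.577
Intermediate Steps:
48110/(-5409) - 47539/R = 48110/(-5409) - 47539/17720 = 48110*(-1/5409) - 47539*1/17720 = -48110/5409 - 47539/17720 = -1109647651/95847480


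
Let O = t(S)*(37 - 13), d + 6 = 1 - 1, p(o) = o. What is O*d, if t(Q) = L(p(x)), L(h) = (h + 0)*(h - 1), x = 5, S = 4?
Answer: -2880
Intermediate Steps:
L(h) = h*(-1 + h)
d = -6 (d = -6 + (1 - 1) = -6 + 0 = -6)
t(Q) = 20 (t(Q) = 5*(-1 + 5) = 5*4 = 20)
O = 480 (O = 20*(37 - 13) = 20*24 = 480)
O*d = 480*(-6) = -2880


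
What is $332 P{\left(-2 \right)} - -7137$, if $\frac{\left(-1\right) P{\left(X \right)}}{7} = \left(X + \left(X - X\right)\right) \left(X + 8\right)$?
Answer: $35025$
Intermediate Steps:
$P{\left(X \right)} = - 7 X \left(8 + X\right)$ ($P{\left(X \right)} = - 7 \left(X + \left(X - X\right)\right) \left(X + 8\right) = - 7 \left(X + 0\right) \left(8 + X\right) = - 7 X \left(8 + X\right)$)
$332 P{\left(-2 \right)} - -7137 = 332 \left(\left(-7\right) \left(-2\right) \left(8 - 2\right)\right) - -7137 = 332 \left(\left(-7\right) \left(-2\right) 6\right) + 7137 = 332 \cdot 84 + 7137 = 27888 + 7137 = 35025$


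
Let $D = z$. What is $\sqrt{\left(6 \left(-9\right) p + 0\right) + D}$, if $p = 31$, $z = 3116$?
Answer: $\sqrt{1442} \approx 37.974$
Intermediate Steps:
$D = 3116$
$\sqrt{\left(6 \left(-9\right) p + 0\right) + D} = \sqrt{\left(6 \left(-9\right) 31 + 0\right) + 3116} = \sqrt{\left(\left(-54\right) 31 + 0\right) + 3116} = \sqrt{\left(-1674 + 0\right) + 3116} = \sqrt{-1674 + 3116} = \sqrt{1442}$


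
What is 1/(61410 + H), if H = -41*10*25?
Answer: 1/51160 ≈ 1.9547e-5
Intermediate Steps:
H = -10250 (H = -410*25 = -10250)
1/(61410 + H) = 1/(61410 - 10250) = 1/51160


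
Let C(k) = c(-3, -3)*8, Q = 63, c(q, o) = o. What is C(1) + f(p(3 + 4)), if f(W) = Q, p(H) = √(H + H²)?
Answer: 39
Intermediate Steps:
f(W) = 63
C(k) = -24 (C(k) = -3*8 = -24)
C(1) + f(p(3 + 4)) = -24 + 63 = 39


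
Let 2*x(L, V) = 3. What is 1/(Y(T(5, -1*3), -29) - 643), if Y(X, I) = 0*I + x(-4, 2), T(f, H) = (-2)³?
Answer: -2/1283 ≈ -0.0015588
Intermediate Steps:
x(L, V) = 3/2 (x(L, V) = (½)*3 = 3/2)
T(f, H) = -8
Y(X, I) = 3/2 (Y(X, I) = 0*I + 3/2 = 0 + 3/2 = 3/2)
1/(Y(T(5, -1*3), -29) - 643) = 1/(3/2 - 643) = 1/(-1283/2) = -2/1283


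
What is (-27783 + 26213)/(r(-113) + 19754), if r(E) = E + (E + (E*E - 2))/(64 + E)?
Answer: -15386/189951 ≈ -0.081000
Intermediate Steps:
r(E) = E + (-2 + E + E²)/(64 + E) (r(E) = E + (E + (E² - 2))/(64 + E) = E + (E + (-2 + E²))/(64 + E) = E + (-2 + E + E²)/(64 + E))
(-27783 + 26213)/(r(-113) + 19754) = (-27783 + 26213)/((-2 + 2*(-113)² + 65*(-113))/(64 - 113) + 19754) = -1570/((-2 + 2*12769 - 7345)/(-49) + 19754) = -1570/(-(-2 + 25538 - 7345)/49 + 19754) = -1570/(-1/49*18191 + 19754) = -1570/(-18191/49 + 19754) = -1570/949755/49 = -1570*49/949755 = -15386/189951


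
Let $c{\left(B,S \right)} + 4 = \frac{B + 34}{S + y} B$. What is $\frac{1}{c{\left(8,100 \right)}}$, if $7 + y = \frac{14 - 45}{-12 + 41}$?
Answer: $- \frac{1333}{460} \approx -2.8978$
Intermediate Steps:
$y = - \frac{234}{29}$ ($y = -7 + \frac{14 - 45}{-12 + 41} = -7 - \frac{31}{29} = - \frac{234}{29} \approx -8.069$)
$c{\left(B,S \right)} = -4 + \frac{B \left(34 + B\right)}{- \frac{234}{29} + S}$ ($c{\left(B,S \right)} = -4 + \frac{B + 34}{S - \frac{234}{29}} B = -4 + \frac{34 + B}{- \frac{234}{29} + S} B = -4 + \frac{B \left(34 + B\right)}{- \frac{234}{29} + S}$)
$\frac{1}{c{\left(8,100 \right)}} = \frac{1}{\frac{1}{-234 + 29 \cdot 100} \left(936 - 11600 + 29 \cdot 8^{2} + 986 \cdot 8\right)} = \frac{1}{\frac{1}{-234 + 2900} \left(936 - 11600 + 29 \cdot 64 + 7888\right)} = \frac{1}{\frac{1}{2666} \left(936 - 11600 + 1856 + 7888\right)} = \frac{1}{\frac{1}{2666} \left(-920\right)} = \frac{1}{- \frac{460}{1333}} = - \frac{1333}{460}$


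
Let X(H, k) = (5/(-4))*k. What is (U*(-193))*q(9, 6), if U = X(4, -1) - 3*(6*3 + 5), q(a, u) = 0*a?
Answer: 0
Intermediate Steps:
X(H, k) = -5*k/4 (X(H, k) = (5*(-1/4))*k = -5*k/4)
q(a, u) = 0
U = -271/4 (U = -5/4*(-1) - 3*(6*3 + 5) = 5/4 - 3*(18 + 5) = 5/4 - 3*23 = 5/4 - 69 = -271/4 ≈ -67.750)
(U*(-193))*q(9, 6) = -271/4*(-193)*0 = (52303/4)*0 = 0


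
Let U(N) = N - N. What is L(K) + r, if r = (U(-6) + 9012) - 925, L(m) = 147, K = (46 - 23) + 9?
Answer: 8234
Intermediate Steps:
U(N) = 0
K = 32 (K = 23 + 9 = 32)
r = 8087 (r = (0 + 9012) - 925 = 9012 - 925 = 8087)
L(K) + r = 147 + 8087 = 8234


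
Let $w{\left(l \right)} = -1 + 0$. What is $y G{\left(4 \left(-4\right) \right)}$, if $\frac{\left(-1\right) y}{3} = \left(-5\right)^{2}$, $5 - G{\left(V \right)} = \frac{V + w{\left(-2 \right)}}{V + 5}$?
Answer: $- \frac{2850}{11} \approx -259.09$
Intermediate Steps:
$w{\left(l \right)} = -1$
$G{\left(V \right)} = 5 - \frac{-1 + V}{5 + V}$ ($G{\left(V \right)} = 5 - \frac{V - 1}{V + 5} = 5 - \frac{-1 + V}{5 + V}$)
$y = -75$ ($y = - 3 \left(-5\right)^{2} = \left(-3\right) 25 = -75$)
$y G{\left(4 \left(-4\right) \right)} = - 75 \frac{2 \left(13 + 2 \cdot 4 \left(-4\right)\right)}{5 + 4 \left(-4\right)} = - 75 \frac{2 \left(13 + 2 \left(-16\right)\right)}{5 - 16} = - 75 \frac{2 \left(13 - 32\right)}{-11} = - 75 \cdot 2 \left(- \frac{1}{11}\right) \left(-19\right) = \left(-75\right) \frac{38}{11} = - \frac{2850}{11}$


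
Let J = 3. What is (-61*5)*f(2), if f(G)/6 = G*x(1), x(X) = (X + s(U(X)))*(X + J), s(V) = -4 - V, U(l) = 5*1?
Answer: 117120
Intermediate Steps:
U(l) = 5
x(X) = (-9 + X)*(3 + X) (x(X) = (X + (-4 - 1*5))*(X + 3) = (X + (-4 - 5))*(3 + X) = (X - 9)*(3 + X) = (-9 + X)*(3 + X))
f(G) = -192*G (f(G) = 6*(G*(-27 + 1² - 6*1)) = 6*(G*(-27 + 1 - 6)) = 6*(G*(-32)) = 6*(-32*G) = -192*G)
(-61*5)*f(2) = (-61*5)*(-192*2) = -305*(-384) = 117120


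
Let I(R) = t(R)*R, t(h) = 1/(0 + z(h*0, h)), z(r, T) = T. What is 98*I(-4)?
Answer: 98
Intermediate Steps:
t(h) = 1/h (t(h) = 1/(0 + h) = 1/h)
I(R) = 1 (I(R) = R/R = 1)
98*I(-4) = 98*1 = 98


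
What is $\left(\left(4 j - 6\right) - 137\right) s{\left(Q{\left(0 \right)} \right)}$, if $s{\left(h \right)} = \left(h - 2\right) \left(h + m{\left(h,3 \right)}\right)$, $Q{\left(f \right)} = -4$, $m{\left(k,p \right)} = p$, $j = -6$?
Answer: $-1002$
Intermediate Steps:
$s{\left(h \right)} = \left(-2 + h\right) \left(3 + h\right)$ ($s{\left(h \right)} = \left(h - 2\right) \left(h + 3\right) = \left(-2 + h\right) \left(3 + h\right)$)
$\left(\left(4 j - 6\right) - 137\right) s{\left(Q{\left(0 \right)} \right)} = \left(\left(4 \left(-6\right) - 6\right) - 137\right) \left(-6 - 4 + \left(-4\right)^{2}\right) = \left(\left(-24 - 6\right) - 137\right) \left(-6 - 4 + 16\right) = \left(-30 - 137\right) 6 = \left(-167\right) 6 = -1002$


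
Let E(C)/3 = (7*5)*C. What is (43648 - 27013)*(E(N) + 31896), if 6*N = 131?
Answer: 1137451395/2 ≈ 5.6873e+8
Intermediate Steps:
N = 131/6 (N = (⅙)*131 = 131/6 ≈ 21.833)
E(C) = 105*C (E(C) = 3*((7*5)*C) = 3*(35*C) = 105*C)
(43648 - 27013)*(E(N) + 31896) = (43648 - 27013)*(105*(131/6) + 31896) = 16635*(4585/2 + 31896) = 16635*(68377/2) = 1137451395/2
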